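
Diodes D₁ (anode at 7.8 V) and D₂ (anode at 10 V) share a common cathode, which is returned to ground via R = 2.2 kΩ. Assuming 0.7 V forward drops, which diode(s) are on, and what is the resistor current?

Only D₂ conducts; I_R ≈ 4.2 mA

Assume both conduct. Then node N would need to be at both 7.8−0.7 = 7.1 V and 10−0.7 = 9.3 V, which is impossible.
Assume only D₂ conducts: V_N = 10 − 0.7 = 9.3 V, so I_R = 9.3/2.2 = 4.23 mA.
Check D₁: its anode-to-cathode voltage is 7.8 − 9.3 = -1.5 V < 0.7 V, so it is off. The assumption is consistent.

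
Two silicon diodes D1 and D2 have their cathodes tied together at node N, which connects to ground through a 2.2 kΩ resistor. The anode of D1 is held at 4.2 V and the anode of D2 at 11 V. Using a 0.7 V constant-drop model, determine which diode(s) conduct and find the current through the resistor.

Only D2 conducts; I_R ≈ 4.7 mA

Assume both conduct. Then node N would need to be at both 4.2−0.7 = 3.5 V and 11−0.7 = 10.3 V, which is impossible.
Assume only D2 conducts: V_N = 11 − 0.7 = 10.3 V, so I_R = 10.3/2.2 = 4.68 mA.
Check D1: its anode-to-cathode voltage is 4.2 − 10.3 = -6.1 V < 0.7 V, so it is off. The assumption is consistent.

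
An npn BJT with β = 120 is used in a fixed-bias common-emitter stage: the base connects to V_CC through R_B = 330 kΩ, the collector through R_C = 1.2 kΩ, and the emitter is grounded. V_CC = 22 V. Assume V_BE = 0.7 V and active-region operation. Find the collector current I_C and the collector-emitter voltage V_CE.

I_C ≈ 7.7 mA, V_CE ≈ 13 V

Base loop: V_CC = I_B·R_B + V_BE, so I_B = (22 − 0.7)/330 kΩ = 0.0645 mA.
In the active region I_C = β·I_B = 120 × 0.0645 = 7.75 mA.
Collector loop: V_CE = V_CC − I_C·R_C = 22 − 7.75×1.2 = 12.7 V.
Since V_CE = 12.7 V > V_CE(sat) ≈ 0.2 V, the transistor is in the active region as assumed.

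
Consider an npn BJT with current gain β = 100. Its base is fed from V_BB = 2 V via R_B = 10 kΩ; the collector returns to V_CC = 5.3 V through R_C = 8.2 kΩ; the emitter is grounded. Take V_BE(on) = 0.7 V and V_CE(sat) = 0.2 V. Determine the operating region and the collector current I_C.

saturation; I_C ≈ 0.62 mA

Assume active: I_B = (2 − 0.7)/10 = 0.13 mA, giving I_C = β·I_B = 13 mA.
But then V_CE = 5.3 − 13×8.2 = -101 V < V_CE(sat) = 0.2 V — impossible in the active region.
So the transistor is saturated. With V_CE = 0.2 V, I_C = (V_CC − 0.2)/R_C = 5.1/8.2 = 0.622 mA.
Check: β·I_B = 13 mA > I_C = 0.622 mA, confirming saturation.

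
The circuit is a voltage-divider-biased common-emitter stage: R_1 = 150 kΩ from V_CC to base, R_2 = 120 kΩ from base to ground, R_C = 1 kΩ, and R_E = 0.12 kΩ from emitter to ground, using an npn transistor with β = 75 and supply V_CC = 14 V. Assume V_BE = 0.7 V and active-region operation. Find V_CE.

V_CE ≈ 7.9 V

Thevenize the base divider: V_Th = V_CC·R_2/(R_1+R_2) = 14×120/270 = 6.22 V, R_Th = R_1‖R_2 = 66.7 kΩ.
Base-emitter loop: V_Th = I_B·R_Th + V_BE + (β+1)I_B·R_E, so I_B = (6.22 − 0.7) / (66.7 + 76×0.12) = 0.0729 mA.
I_C = β·I_B = 75×0.0729 = 5.46 mA, and I_E = (β+1)I_B = 5.54 mA.
V_CE = V_CC − I_C·R_C − I_E·R_E = 14 − 5.46×1 − 5.54×0.12 = 7.87 V.
V_CE = 7.87 V > 0.2 V confirms active-region operation.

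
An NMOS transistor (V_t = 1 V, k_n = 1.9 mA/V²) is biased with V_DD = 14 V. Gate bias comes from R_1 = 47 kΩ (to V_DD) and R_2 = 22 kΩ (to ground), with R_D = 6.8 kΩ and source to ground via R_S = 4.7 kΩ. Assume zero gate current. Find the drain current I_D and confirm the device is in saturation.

V_G = V_DD·R_2/(R_1+R_2) = 14×22/69 = 4.46 V.
Assume saturation: I_D = (k_n/2)(V_GS − V_t)² with V_GS = V_G − I_D·R_S = 4.46 − 4.7·I_D.
Substituting gives 21·I_D² − 31.9·I_D + 11.4 = 0, with roots I_D = 0.572 or 0.95 mA.
The root I_D = 0.95 mA gives V_GS = 0.000155 V ≤ V_t, so take I_D = 0.572 mA.
Then V_GS = 1.78 V and V_DS = V_DD − I_D(R_D+R_S) = 14 − 0.572×11.5 = 7.42 V.
Saturation requires V_DS ≥ V_GS − V_t = 0.776 V; 7.42 ≥ 0.776 ✓.

I_D ≈ 0.57 mA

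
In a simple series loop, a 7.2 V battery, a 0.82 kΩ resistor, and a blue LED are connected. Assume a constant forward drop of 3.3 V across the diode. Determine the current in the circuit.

KVL around the loop: 7.2 = V_D + I·R = 3.3 + I × 0.82 kΩ.
So I = (7.2 − 3.3) / 0.82 kΩ = 3.9 / 0.82 = 4.76 mA.

I ≈ 4.8 mA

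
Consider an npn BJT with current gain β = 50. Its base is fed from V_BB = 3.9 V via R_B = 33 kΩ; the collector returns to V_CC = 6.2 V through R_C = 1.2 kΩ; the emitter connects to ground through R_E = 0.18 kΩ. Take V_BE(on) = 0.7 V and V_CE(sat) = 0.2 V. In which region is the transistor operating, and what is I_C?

active; I_C ≈ 3.8 mA

Assume active. Base-emitter loop: I_B = (V_BB − V_BE)/(R_B + (β+1)R_E) = (3.9 − 0.7)/(33 + 51×0.18) = 0.0759 mA.
I_C = β·I_B = 50×0.0759 = 3.79 mA.
V_CE = V_CC − I_C·R_C − I_E·R_E = 6.2 − 3.79×1.2 − 3.87×0.18 = 0.952 V > V_CE(sat), so the active-region assumption holds.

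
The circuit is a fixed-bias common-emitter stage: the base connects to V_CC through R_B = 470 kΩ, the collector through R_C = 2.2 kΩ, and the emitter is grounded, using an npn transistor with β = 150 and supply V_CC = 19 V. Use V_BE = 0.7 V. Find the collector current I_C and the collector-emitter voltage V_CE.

Base loop: V_CC = I_B·R_B + V_BE, so I_B = (19 − 0.7)/470 kΩ = 0.0389 mA.
In the active region I_C = β·I_B = 150 × 0.0389 = 5.84 mA.
Collector loop: V_CE = V_CC − I_C·R_C = 19 − 5.84×2.2 = 6.15 V.
Since V_CE = 6.15 V > V_CE(sat) ≈ 0.2 V, the transistor is in the active region as assumed.

I_C ≈ 5.8 mA, V_CE ≈ 6.2 V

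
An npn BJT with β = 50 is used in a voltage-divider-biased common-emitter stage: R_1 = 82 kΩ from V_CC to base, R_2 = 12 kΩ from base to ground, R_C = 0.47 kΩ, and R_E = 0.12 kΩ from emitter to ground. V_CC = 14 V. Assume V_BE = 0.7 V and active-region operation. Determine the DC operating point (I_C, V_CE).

I_C ≈ 3.3 mA, V_CE ≈ 12 V

Thevenize the base divider: V_Th = V_CC·R_2/(R_1+R_2) = 14×12/94 = 1.79 V, R_Th = R_1‖R_2 = 10.5 kΩ.
Base-emitter loop: V_Th = I_B·R_Th + V_BE + (β+1)I_B·R_E, so I_B = (1.79 − 0.7) / (10.5 + 51×0.12) = 0.0655 mA.
I_C = β·I_B = 50×0.0655 = 3.28 mA, and I_E = (β+1)I_B = 3.34 mA.
V_CE = V_CC − I_C·R_C − I_E·R_E = 14 − 3.28×0.47 − 3.34×0.12 = 12.1 V.
V_CE = 12.1 V > 0.2 V confirms active-region operation.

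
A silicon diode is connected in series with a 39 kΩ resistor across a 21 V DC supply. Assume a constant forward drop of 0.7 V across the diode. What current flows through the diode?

KVL around the loop: 21 = V_D + I·R = 0.7 + I × 39 kΩ.
So I = (21 − 0.7) / 39 kΩ = 20.3 / 39 = 0.521 mA.

I ≈ 0.52 mA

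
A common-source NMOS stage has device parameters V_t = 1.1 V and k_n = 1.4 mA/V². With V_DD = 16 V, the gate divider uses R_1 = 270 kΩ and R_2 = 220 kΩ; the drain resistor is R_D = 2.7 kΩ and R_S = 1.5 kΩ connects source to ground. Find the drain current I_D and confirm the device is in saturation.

V_G = V_DD·R_2/(R_1+R_2) = 16×220/490 = 7.18 V.
Assume saturation: I_D = (k_n/2)(V_GS − V_t)² with V_GS = V_G − I_D·R_S = 7.18 − 1.5·I_D.
Substituting gives 1.57·I_D² − 13.8·I_D + 25.9 = 0, with roots I_D = 2.74 or 6.01 mA.
The root I_D = 6.01 mA gives V_GS = -1.83 V ≤ V_t, so take I_D = 2.74 mA.
Then V_GS = 3.08 V and V_DS = V_DD − I_D(R_D+R_S) = 16 − 2.74×4.2 = 4.5 V.
Saturation requires V_DS ≥ V_GS − V_t = 1.98 V; 4.5 ≥ 1.98 ✓.

I_D ≈ 2.7 mA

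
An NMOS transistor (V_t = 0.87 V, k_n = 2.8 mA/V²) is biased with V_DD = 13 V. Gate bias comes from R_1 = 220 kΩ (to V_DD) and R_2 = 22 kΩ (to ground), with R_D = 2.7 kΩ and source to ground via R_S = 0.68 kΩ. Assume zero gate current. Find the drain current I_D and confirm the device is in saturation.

I_D ≈ 0.089 mA

V_G = V_DD·R_2/(R_1+R_2) = 13×22/242 = 1.18 V.
Assume saturation: I_D = (k_n/2)(V_GS − V_t)² with V_GS = V_G − I_D·R_S = 1.18 − 0.68·I_D.
Substituting gives 0.647·I_D² − 1.59·I_D + 0.136 = 0, with roots I_D = 0.0886 or 2.37 mA.
The root I_D = 2.37 mA gives V_GS = -0.432 V ≤ V_t, so take I_D = 0.0886 mA.
Then V_GS = 1.12 V and V_DS = V_DD − I_D(R_D+R_S) = 13 − 0.0886×3.38 = 12.7 V.
Saturation requires V_DS ≥ V_GS − V_t = 0.252 V; 12.7 ≥ 0.252 ✓.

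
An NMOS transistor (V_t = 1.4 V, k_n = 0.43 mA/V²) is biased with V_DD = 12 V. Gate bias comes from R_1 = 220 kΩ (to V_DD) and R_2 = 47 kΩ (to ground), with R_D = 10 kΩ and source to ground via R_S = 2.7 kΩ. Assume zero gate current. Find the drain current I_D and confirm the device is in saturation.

V_G = V_DD·R_2/(R_1+R_2) = 12×47/267 = 2.11 V.
Assume saturation: I_D = (k_n/2)(V_GS − V_t)² with V_GS = V_G − I_D·R_S = 2.11 − 2.7·I_D.
Substituting gives 1.57·I_D² − 1.83·I_D + 0.109 = 0, with roots I_D = 0.0631 or 1.1 mA.
The root I_D = 1.1 mA gives V_GS = -0.865 V ≤ V_t, so take I_D = 0.0631 mA.
Then V_GS = 1.94 V and V_DS = V_DD − I_D(R_D+R_S) = 12 − 0.0631×12.7 = 11.2 V.
Saturation requires V_DS ≥ V_GS − V_t = 0.542 V; 11.2 ≥ 0.542 ✓.

I_D ≈ 0.063 mA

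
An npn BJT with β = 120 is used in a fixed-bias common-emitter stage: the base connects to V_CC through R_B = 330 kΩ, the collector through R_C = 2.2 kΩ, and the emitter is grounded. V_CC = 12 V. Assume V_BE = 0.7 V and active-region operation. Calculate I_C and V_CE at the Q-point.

Base loop: V_CC = I_B·R_B + V_BE, so I_B = (12 − 0.7)/330 kΩ = 0.0342 mA.
In the active region I_C = β·I_B = 120 × 0.0342 = 4.11 mA.
Collector loop: V_CE = V_CC − I_C·R_C = 12 − 4.11×2.2 = 2.96 V.
Since V_CE = 2.96 V > V_CE(sat) ≈ 0.2 V, the transistor is in the active region as assumed.

I_C ≈ 4.1 mA, V_CE ≈ 3 V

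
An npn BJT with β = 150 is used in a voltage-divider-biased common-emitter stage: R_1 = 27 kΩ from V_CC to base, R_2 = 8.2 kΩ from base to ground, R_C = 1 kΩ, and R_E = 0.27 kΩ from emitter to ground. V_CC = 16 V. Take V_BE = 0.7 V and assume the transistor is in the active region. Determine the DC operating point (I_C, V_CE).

Thevenize the base divider: V_Th = V_CC·R_2/(R_1+R_2) = 16×8.2/35.2 = 3.73 V, R_Th = R_1‖R_2 = 6.29 kΩ.
Base-emitter loop: V_Th = I_B·R_Th + V_BE + (β+1)I_B·R_E, so I_B = (3.73 − 0.7) / (6.29 + 151×0.27) = 0.0643 mA.
I_C = β·I_B = 150×0.0643 = 9.65 mA, and I_E = (β+1)I_B = 9.71 mA.
V_CE = V_CC − I_C·R_C − I_E·R_E = 16 − 9.65×1 − 9.71×0.27 = 3.73 V.
V_CE = 3.73 V > 0.2 V confirms active-region operation.

I_C ≈ 9.6 mA, V_CE ≈ 3.7 V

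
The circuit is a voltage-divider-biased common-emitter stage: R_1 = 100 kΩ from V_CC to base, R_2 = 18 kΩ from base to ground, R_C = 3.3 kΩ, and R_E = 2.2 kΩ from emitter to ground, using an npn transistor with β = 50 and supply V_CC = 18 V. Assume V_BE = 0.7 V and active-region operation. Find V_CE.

Thevenize the base divider: V_Th = V_CC·R_2/(R_1+R_2) = 18×18/118 = 2.75 V, R_Th = R_1‖R_2 = 15.3 kΩ.
Base-emitter loop: V_Th = I_B·R_Th + V_BE + (β+1)I_B·R_E, so I_B = (2.75 − 0.7) / (15.3 + 51×2.2) = 0.0161 mA.
I_C = β·I_B = 50×0.0161 = 0.803 mA, and I_E = (β+1)I_B = 0.819 mA.
V_CE = V_CC − I_C·R_C − I_E·R_E = 18 − 0.803×3.3 − 0.819×2.2 = 13.6 V.
V_CE = 13.6 V > 0.2 V confirms active-region operation.

V_CE ≈ 14 V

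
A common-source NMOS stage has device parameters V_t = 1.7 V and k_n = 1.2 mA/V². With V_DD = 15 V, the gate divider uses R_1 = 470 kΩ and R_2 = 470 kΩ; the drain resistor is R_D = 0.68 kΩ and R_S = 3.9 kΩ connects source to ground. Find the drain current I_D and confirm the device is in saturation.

I_D ≈ 1.1 mA

V_G = V_DD·R_2/(R_1+R_2) = 15×470/940 = 7.5 V.
Assume saturation: I_D = (k_n/2)(V_GS − V_t)² with V_GS = V_G − I_D·R_S = 7.5 − 3.9·I_D.
Substituting gives 9.13·I_D² − 28.1·I_D + 20.2 = 0, with roots I_D = 1.13 or 1.95 mA.
The root I_D = 1.95 mA gives V_GS = -0.102 V ≤ V_t, so take I_D = 1.13 mA.
Then V_GS = 3.08 V and V_DS = V_DD − I_D(R_D+R_S) = 15 − 1.13×4.58 = 9.8 V.
Saturation requires V_DS ≥ V_GS − V_t = 1.38 V; 9.8 ≥ 1.38 ✓.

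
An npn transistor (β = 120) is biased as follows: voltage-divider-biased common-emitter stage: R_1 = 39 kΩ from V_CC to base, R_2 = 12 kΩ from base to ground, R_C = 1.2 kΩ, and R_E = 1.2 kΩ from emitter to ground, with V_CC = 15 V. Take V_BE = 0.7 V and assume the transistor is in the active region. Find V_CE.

Thevenize the base divider: V_Th = V_CC·R_2/(R_1+R_2) = 15×12/51 = 3.53 V, R_Th = R_1‖R_2 = 9.18 kΩ.
Base-emitter loop: V_Th = I_B·R_Th + V_BE + (β+1)I_B·R_E, so I_B = (3.53 − 0.7) / (9.18 + 121×1.2) = 0.0183 mA.
I_C = β·I_B = 120×0.0183 = 2.2 mA, and I_E = (β+1)I_B = 2.22 mA.
V_CE = V_CC − I_C·R_C − I_E·R_E = 15 − 2.2×1.2 − 2.22×1.2 = 9.7 V.
V_CE = 9.7 V > 0.2 V confirms active-region operation.

V_CE ≈ 9.7 V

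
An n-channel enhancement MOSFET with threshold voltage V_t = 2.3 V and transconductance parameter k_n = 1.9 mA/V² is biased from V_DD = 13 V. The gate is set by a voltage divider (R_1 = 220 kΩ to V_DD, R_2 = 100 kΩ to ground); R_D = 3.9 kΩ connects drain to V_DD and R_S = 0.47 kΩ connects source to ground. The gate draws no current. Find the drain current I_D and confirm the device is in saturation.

V_G = V_DD·R_2/(R_1+R_2) = 13×100/320 = 4.06 V.
Assume saturation: I_D = (k_n/2)(V_GS − V_t)² with V_GS = V_G − I_D·R_S = 4.06 − 0.47·I_D.
Substituting gives 0.21·I_D² − 2.57·I_D + 2.95 = 0, with roots I_D = 1.28 or 11 mA.
The root I_D = 11 mA gives V_GS = -1.1 V ≤ V_t, so take I_D = 1.28 mA.
Then V_GS = 3.46 V and V_DS = V_DD − I_D(R_D+R_S) = 13 − 1.28×4.37 = 7.41 V.
Saturation requires V_DS ≥ V_GS − V_t = 1.16 V; 7.41 ≥ 1.16 ✓.

I_D ≈ 1.3 mA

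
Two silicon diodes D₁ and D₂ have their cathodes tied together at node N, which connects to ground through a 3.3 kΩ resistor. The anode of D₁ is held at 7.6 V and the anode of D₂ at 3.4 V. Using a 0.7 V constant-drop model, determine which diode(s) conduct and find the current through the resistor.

Only D₁ conducts; I_R ≈ 2.1 mA

Assume both conduct. Then node N would need to be at both 7.6−0.7 = 6.9 V and 3.4−0.7 = 2.7 V, which is impossible.
Assume only D₁ conducts: V_N = 7.6 − 0.7 = 6.9 V, so I_R = 6.9/3.3 = 2.09 mA.
Check D₂: its anode-to-cathode voltage is 3.4 − 6.9 = -3.5 V < 0.7 V, so it is off. The assumption is consistent.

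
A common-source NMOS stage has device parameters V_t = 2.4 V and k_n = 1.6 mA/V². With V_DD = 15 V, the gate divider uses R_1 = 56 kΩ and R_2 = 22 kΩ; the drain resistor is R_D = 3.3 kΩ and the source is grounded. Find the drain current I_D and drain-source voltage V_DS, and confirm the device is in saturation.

V_G = V_DD·R_2/(R_1+R_2) = 15×22/78 = 4.23 V. With the source grounded, V_GS = V_G = 4.23 V.
Assume saturation: I_D = (k_n/2)(V_GS − V_t)² = (1.6/2)×(4.23 − 2.4)² = 0.8×1.83² = 2.68 mA.
V_DS = V_DD − I_D·R_D = 15 − 2.68×3.3 = 6.15 V.
Saturation requires V_DS ≥ V_GS − V_t = 1.83 V; 6.15 ≥ 1.83 ✓.

I_D ≈ 2.7 mA, V_DS ≈ 6.2 V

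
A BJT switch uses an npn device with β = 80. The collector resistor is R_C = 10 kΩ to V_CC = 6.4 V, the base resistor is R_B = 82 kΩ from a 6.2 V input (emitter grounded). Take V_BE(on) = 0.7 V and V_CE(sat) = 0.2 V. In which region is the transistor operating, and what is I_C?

Assume active: I_B = (6.2 − 0.7)/82 = 0.0671 mA, giving I_C = β·I_B = 5.37 mA.
But then V_CE = 6.4 − 5.37×10 = -47.3 V < V_CE(sat) = 0.2 V — impossible in the active region.
So the transistor is saturated. With V_CE = 0.2 V, I_C = (V_CC − 0.2)/R_C = 6.2/10 = 0.62 mA.
Check: β·I_B = 5.37 mA > I_C = 0.62 mA, confirming saturation.

saturation; I_C ≈ 0.62 mA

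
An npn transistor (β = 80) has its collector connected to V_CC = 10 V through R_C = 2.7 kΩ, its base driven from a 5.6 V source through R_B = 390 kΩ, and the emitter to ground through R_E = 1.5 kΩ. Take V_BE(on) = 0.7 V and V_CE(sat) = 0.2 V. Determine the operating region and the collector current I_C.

active; I_C ≈ 0.77 mA

Assume active. Base-emitter loop: I_B = (V_BB − V_BE)/(R_B + (β+1)R_E) = (5.6 − 0.7)/(390 + 81×1.5) = 0.00958 mA.
I_C = β·I_B = 80×0.00958 = 0.766 mA.
V_CE = V_CC − I_C·R_C − I_E·R_E = 10 − 0.766×2.7 − 0.776×1.5 = 6.77 V > V_CE(sat), so the active-region assumption holds.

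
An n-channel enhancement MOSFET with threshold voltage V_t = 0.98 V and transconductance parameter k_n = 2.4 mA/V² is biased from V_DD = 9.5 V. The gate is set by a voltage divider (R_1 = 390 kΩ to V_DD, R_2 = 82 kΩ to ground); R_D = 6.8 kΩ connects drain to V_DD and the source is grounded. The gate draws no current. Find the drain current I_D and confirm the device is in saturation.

V_G = V_DD·R_2/(R_1+R_2) = 9.5×82/472 = 1.65 V. With the source grounded, V_GS = V_G = 1.65 V.
Assume saturation: I_D = (k_n/2)(V_GS − V_t)² = (2.4/2)×(1.65 − 0.98)² = 1.2×0.67² = 0.539 mA.
V_DS = V_DD − I_D·R_D = 9.5 − 0.539×6.8 = 5.83 V.
Saturation requires V_DS ≥ V_GS − V_t = 0.67 V; 5.83 ≥ 0.67 ✓.

I_D ≈ 0.54 mA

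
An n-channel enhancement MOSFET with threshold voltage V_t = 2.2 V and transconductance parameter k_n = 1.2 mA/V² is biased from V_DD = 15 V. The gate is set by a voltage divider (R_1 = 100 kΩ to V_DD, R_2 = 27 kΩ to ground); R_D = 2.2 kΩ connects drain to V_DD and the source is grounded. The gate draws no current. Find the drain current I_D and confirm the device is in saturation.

I_D ≈ 0.59 mA

V_G = V_DD·R_2/(R_1+R_2) = 15×27/127 = 3.19 V. With the source grounded, V_GS = V_G = 3.19 V.
Assume saturation: I_D = (k_n/2)(V_GS − V_t)² = (1.2/2)×(3.19 − 2.2)² = 0.6×0.989² = 0.587 mA.
V_DS = V_DD − I_D·R_D = 15 − 0.587×2.2 = 13.7 V.
Saturation requires V_DS ≥ V_GS − V_t = 0.989 V; 13.7 ≥ 0.989 ✓.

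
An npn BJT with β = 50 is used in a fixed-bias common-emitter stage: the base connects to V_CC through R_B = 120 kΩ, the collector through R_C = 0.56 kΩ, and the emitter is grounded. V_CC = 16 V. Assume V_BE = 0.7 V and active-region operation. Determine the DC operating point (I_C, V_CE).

Base loop: V_CC = I_B·R_B + V_BE, so I_B = (16 − 0.7)/120 kΩ = 0.128 mA.
In the active region I_C = β·I_B = 50 × 0.128 = 6.38 mA.
Collector loop: V_CE = V_CC − I_C·R_C = 16 − 6.38×0.56 = 12.4 V.
Since V_CE = 12.4 V > V_CE(sat) ≈ 0.2 V, the transistor is in the active region as assumed.

I_C ≈ 6.4 mA, V_CE ≈ 12 V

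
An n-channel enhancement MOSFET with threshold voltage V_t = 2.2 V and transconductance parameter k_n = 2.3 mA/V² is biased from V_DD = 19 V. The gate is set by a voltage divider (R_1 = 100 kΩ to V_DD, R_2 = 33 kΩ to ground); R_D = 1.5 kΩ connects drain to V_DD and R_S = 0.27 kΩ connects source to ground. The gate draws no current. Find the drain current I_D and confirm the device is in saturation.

V_G = V_DD·R_2/(R_1+R_2) = 19×33/133 = 4.71 V.
Assume saturation: I_D = (k_n/2)(V_GS − V_t)² with V_GS = V_G − I_D·R_S = 4.71 − 0.27·I_D.
Substituting gives 0.0838·I_D² − 2.56·I_D + 7.27 = 0, with roots I_D = 3.17 or 27.4 mA.
The root I_D = 27.4 mA gives V_GS = -2.68 V ≤ V_t, so take I_D = 3.17 mA.
Then V_GS = 3.86 V and V_DS = V_DD − I_D(R_D+R_S) = 19 − 3.17×1.77 = 13.4 V.
Saturation requires V_DS ≥ V_GS − V_t = 1.66 V; 13.4 ≥ 1.66 ✓.

I_D ≈ 3.2 mA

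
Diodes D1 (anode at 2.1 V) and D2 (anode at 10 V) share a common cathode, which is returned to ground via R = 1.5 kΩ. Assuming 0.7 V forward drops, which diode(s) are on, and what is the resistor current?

Assume both conduct. Then node N would need to be at both 2.1−0.7 = 1.4 V and 10−0.7 = 9.3 V, which is impossible.
Assume only D2 conducts: V_N = 10 − 0.7 = 9.3 V, so I_R = 9.3/1.5 = 6.2 mA.
Check D1: its anode-to-cathode voltage is 2.1 − 9.3 = -7.2 V < 0.7 V, so it is off. The assumption is consistent.

Only D2 conducts; I_R ≈ 6.2 mA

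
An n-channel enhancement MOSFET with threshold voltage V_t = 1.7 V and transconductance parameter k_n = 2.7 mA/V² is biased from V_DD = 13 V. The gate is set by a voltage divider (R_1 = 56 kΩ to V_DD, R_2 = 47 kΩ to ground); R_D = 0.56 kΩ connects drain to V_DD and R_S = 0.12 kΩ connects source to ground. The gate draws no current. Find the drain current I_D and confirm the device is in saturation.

I_D ≈ 11 mA

V_G = V_DD·R_2/(R_1+R_2) = 13×47/103 = 5.93 V.
Assume saturation: I_D = (k_n/2)(V_GS − V_t)² with V_GS = V_G − I_D·R_S = 5.93 − 0.12·I_D.
Substituting gives 0.0194·I_D² − 2.37·I_D + 24.2 = 0, with roots I_D = 11.2 or 111 mA.
The root I_D = 111 mA gives V_GS = -7.36 V ≤ V_t, so take I_D = 11.2 mA.
Then V_GS = 4.58 V and V_DS = V_DD − I_D(R_D+R_S) = 13 − 11.2×0.68 = 5.36 V.
Saturation requires V_DS ≥ V_GS − V_t = 2.88 V; 5.36 ≥ 2.88 ✓.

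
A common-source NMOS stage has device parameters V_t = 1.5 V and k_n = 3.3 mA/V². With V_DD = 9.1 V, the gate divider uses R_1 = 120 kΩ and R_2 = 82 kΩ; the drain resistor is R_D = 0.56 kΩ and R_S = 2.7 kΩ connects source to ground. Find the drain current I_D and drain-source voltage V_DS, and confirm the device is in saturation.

I_D ≈ 0.59 mA, V_DS ≈ 7.2 V

V_G = V_DD·R_2/(R_1+R_2) = 9.1×82/202 = 3.69 V.
Assume saturation: I_D = (k_n/2)(V_GS − V_t)² with V_GS = V_G − I_D·R_S = 3.69 − 2.7·I_D.
Substituting gives 12·I_D² − 20.5·I_D + 7.94 = 0, with roots I_D = 0.591 or 1.12 mA.
The root I_D = 1.12 mA gives V_GS = 0.677 V ≤ V_t, so take I_D = 0.591 mA.
Then V_GS = 2.1 V and V_DS = V_DD − I_D(R_D+R_S) = 9.1 − 0.591×3.26 = 7.17 V.
Saturation requires V_DS ≥ V_GS − V_t = 0.598 V; 7.17 ≥ 0.598 ✓.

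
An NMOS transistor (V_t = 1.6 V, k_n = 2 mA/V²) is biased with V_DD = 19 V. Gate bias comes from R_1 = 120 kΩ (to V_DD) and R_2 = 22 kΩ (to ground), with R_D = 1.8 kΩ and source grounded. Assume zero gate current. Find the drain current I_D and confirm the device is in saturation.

I_D ≈ 1.8 mA

V_G = V_DD·R_2/(R_1+R_2) = 19×22/142 = 2.94 V. With the source grounded, V_GS = V_G = 2.94 V.
Assume saturation: I_D = (k_n/2)(V_GS − V_t)² = (2/2)×(2.94 − 1.6)² = 1×1.34² = 1.81 mA.
V_DS = V_DD − I_D·R_D = 19 − 1.81×1.8 = 15.8 V.
Saturation requires V_DS ≥ V_GS − V_t = 1.34 V; 15.8 ≥ 1.34 ✓.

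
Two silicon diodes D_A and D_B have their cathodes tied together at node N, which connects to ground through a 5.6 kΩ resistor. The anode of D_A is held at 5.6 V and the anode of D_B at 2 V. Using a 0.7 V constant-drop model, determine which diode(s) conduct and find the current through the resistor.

Only D_A conducts; I_R ≈ 0.88 mA

Assume both conduct. Then node N would need to be at both 5.6−0.7 = 4.9 V and 2−0.7 = 1.3 V, which is impossible.
Assume only D_A conducts: V_N = 5.6 − 0.7 = 4.9 V, so I_R = 4.9/5.6 = 0.875 mA.
Check D_B: its anode-to-cathode voltage is 2 − 4.9 = -2.9 V < 0.7 V, so it is off. The assumption is consistent.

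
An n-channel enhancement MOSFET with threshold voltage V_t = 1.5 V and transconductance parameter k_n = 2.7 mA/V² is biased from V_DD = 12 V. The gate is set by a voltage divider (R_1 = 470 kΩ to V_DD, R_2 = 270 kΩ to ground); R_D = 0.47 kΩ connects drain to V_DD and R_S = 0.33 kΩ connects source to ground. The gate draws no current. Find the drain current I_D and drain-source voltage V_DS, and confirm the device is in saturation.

I_D ≈ 3.7 mA, V_DS ≈ 9 V

V_G = V_DD·R_2/(R_1+R_2) = 12×270/740 = 4.38 V.
Assume saturation: I_D = (k_n/2)(V_GS − V_t)² with V_GS = V_G − I_D·R_S = 4.38 − 0.33·I_D.
Substituting gives 0.147·I_D² − 3.56·I_D + 11.2 = 0, with roots I_D = 3.7 or 20.5 mA.
The root I_D = 20.5 mA gives V_GS = -2.4 V ≤ V_t, so take I_D = 3.7 mA.
Then V_GS = 3.16 V and V_DS = V_DD − I_D(R_D+R_S) = 12 − 3.7×0.8 = 9.04 V.
Saturation requires V_DS ≥ V_GS − V_t = 1.66 V; 9.04 ≥ 1.66 ✓.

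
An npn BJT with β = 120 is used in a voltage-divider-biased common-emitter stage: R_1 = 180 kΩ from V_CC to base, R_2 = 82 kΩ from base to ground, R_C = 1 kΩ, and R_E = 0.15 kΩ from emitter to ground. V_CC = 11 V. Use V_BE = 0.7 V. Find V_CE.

V_CE ≈ 5.9 V

Thevenize the base divider: V_Th = V_CC·R_2/(R_1+R_2) = 11×82/262 = 3.44 V, R_Th = R_1‖R_2 = 56.3 kΩ.
Base-emitter loop: V_Th = I_B·R_Th + V_BE + (β+1)I_B·R_E, so I_B = (3.44 − 0.7) / (56.3 + 121×0.15) = 0.0368 mA.
I_C = β·I_B = 120×0.0368 = 4.42 mA, and I_E = (β+1)I_B = 4.46 mA.
V_CE = V_CC − I_C·R_C − I_E·R_E = 11 − 4.42×1 − 4.46×0.15 = 5.91 V.
V_CE = 5.91 V > 0.2 V confirms active-region operation.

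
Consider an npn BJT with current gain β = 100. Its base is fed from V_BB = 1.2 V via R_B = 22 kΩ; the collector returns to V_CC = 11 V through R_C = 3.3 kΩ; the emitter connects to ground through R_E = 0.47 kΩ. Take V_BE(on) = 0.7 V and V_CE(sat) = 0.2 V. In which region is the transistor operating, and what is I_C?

Assume active. Base-emitter loop: I_B = (V_BB − V_BE)/(R_B + (β+1)R_E) = (1.2 − 0.7)/(22 + 101×0.47) = 0.0072 mA.
I_C = β·I_B = 100×0.0072 = 0.72 mA.
V_CE = V_CC − I_C·R_C − I_E·R_E = 11 − 0.72×3.3 − 0.727×0.47 = 8.28 V > V_CE(sat), so the active-region assumption holds.

active; I_C ≈ 0.72 mA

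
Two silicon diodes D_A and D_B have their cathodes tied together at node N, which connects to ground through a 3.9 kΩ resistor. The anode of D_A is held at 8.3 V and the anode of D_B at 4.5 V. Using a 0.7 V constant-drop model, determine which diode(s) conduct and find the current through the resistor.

Only D_A conducts; I_R ≈ 1.9 mA

Assume both conduct. Then node N would need to be at both 8.3−0.7 = 7.6 V and 4.5−0.7 = 3.8 V, which is impossible.
Assume only D_A conducts: V_N = 8.3 − 0.7 = 7.6 V, so I_R = 7.6/3.9 = 1.95 mA.
Check D_B: its anode-to-cathode voltage is 4.5 − 7.6 = -3.1 V < 0.7 V, so it is off. The assumption is consistent.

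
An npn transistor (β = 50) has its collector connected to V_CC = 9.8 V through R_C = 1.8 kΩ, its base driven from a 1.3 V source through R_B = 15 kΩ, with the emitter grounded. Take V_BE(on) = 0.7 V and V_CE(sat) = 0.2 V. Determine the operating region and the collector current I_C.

active; I_C ≈ 2 mA

Assume active. Base-emitter loop: I_B = (V_BB − V_BE)/R_B = (1.3 − 0.7)/15 = 0.04 mA.
I_C = β·I_B = 50×0.04 = 2 mA.
V_CE = V_CC − I_C·R_C = 9.8 − 2×1.8 = 6.2 V > V_CE(sat), so the active-region assumption holds.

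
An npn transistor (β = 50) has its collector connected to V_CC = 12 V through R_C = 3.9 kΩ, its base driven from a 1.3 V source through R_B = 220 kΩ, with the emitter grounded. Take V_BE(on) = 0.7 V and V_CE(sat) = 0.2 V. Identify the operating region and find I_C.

Assume active. Base-emitter loop: I_B = (V_BB − V_BE)/R_B = (1.3 − 0.7)/220 = 0.00273 mA.
I_C = β·I_B = 50×0.00273 = 0.136 mA.
V_CE = V_CC − I_C·R_C = 12 − 0.136×3.9 = 11.5 V > V_CE(sat), so the active-region assumption holds.

active; I_C ≈ 0.14 mA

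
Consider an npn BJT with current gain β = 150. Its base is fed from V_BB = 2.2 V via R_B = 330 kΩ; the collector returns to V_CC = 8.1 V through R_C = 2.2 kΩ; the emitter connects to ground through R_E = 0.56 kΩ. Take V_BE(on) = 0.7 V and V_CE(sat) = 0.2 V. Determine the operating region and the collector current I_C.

Assume active. Base-emitter loop: I_B = (V_BB − V_BE)/(R_B + (β+1)R_E) = (2.2 − 0.7)/(330 + 151×0.56) = 0.00362 mA.
I_C = β·I_B = 150×0.00362 = 0.543 mA.
V_CE = V_CC − I_C·R_C − I_E·R_E = 8.1 − 0.543×2.2 − 0.546×0.56 = 6.6 V > V_CE(sat), so the active-region assumption holds.

active; I_C ≈ 0.54 mA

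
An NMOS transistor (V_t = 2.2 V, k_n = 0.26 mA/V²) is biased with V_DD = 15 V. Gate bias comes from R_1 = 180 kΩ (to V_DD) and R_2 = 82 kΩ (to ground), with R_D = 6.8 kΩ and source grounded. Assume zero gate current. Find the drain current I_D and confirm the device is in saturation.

V_G = V_DD·R_2/(R_1+R_2) = 15×82/262 = 4.69 V. With the source grounded, V_GS = V_G = 4.69 V.
Assume saturation: I_D = (k_n/2)(V_GS − V_t)² = (0.26/2)×(4.69 − 2.2)² = 0.13×2.49² = 0.809 mA.
V_DS = V_DD − I_D·R_D = 15 − 0.809×6.8 = 9.5 V.
Saturation requires V_DS ≥ V_GS − V_t = 2.49 V; 9.5 ≥ 2.49 ✓.

I_D ≈ 0.81 mA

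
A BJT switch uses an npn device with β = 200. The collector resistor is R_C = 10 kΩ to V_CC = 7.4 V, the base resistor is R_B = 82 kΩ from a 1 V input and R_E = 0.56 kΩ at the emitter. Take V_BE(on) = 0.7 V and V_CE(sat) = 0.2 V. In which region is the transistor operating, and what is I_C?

active; I_C ≈ 0.31 mA

Assume active. Base-emitter loop: I_B = (V_BB − V_BE)/(R_B + (β+1)R_E) = (1 − 0.7)/(82 + 201×0.56) = 0.00154 mA.
I_C = β·I_B = 200×0.00154 = 0.308 mA.
V_CE = V_CC − I_C·R_C − I_E·R_E = 7.4 − 0.308×10 − 0.31×0.56 = 4.14 V > V_CE(sat), so the active-region assumption holds.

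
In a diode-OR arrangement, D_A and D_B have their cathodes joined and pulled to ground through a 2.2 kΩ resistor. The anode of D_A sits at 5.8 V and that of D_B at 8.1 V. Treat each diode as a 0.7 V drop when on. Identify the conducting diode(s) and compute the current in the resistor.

Only D_B conducts; I_R ≈ 3.4 mA

Assume both conduct. Then node N would need to be at both 5.8−0.7 = 5.1 V and 8.1−0.7 = 7.4 V, which is impossible.
Assume only D_B conducts: V_N = 8.1 − 0.7 = 7.4 V, so I_R = 7.4/2.2 = 3.36 mA.
Check D_A: its anode-to-cathode voltage is 5.8 − 7.4 = -1.6 V < 0.7 V, so it is off. The assumption is consistent.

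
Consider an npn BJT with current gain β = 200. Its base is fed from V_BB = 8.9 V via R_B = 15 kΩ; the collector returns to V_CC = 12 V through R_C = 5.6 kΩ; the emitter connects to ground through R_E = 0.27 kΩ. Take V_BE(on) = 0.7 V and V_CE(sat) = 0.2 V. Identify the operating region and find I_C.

saturation; I_C ≈ 2 mA

Assume active: I_B = (8.9 − 0.7)/(15 + 201×0.27) = 0.118 mA, I_C = β·I_B = 23.7 mA.
Then V_CE = 12 − 23.7×5.6 − 23.8×0.27 = -127 V < 0.2 V — the active assumption fails.
Re-solve with V_CE = 0.2 V. KCL at the emitter: V_E/R_E = (V_BB−0.7−V_E)/R_B + (V_CC−0.2−V_E)/R_C, giving V_E = 0.672 V.
I_C = (V_CC − 0.2 − V_E)/R_C = (11.8 − 0.672)/5.6 = 1.99 mA.
Check: I_B = (8.2 − 0.672)/15 = 0.502 mA, and β·I_B = 100 mA > I_C, confirming saturation.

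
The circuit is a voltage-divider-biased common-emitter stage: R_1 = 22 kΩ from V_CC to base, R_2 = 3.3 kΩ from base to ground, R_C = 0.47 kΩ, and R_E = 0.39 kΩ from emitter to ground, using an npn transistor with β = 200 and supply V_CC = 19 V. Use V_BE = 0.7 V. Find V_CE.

V_CE ≈ 15 V

Thevenize the base divider: V_Th = V_CC·R_2/(R_1+R_2) = 19×3.3/25.3 = 2.48 V, R_Th = R_1‖R_2 = 2.87 kΩ.
Base-emitter loop: V_Th = I_B·R_Th + V_BE + (β+1)I_B·R_E, so I_B = (2.48 − 0.7) / (2.87 + 201×0.39) = 0.0219 mA.
I_C = β·I_B = 200×0.0219 = 4.38 mA, and I_E = (β+1)I_B = 4.4 mA.
V_CE = V_CC − I_C·R_C − I_E·R_E = 19 − 4.38×0.47 − 4.4×0.39 = 15.2 V.
V_CE = 15.2 V > 0.2 V confirms active-region operation.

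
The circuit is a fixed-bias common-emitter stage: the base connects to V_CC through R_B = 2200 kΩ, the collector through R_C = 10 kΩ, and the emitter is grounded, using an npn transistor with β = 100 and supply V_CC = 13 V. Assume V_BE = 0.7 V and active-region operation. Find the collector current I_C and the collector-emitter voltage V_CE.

I_C ≈ 0.56 mA, V_CE ≈ 7.4 V

Base loop: V_CC = I_B·R_B + V_BE, so I_B = (13 − 0.7)/2200 kΩ = 0.00559 mA.
In the active region I_C = β·I_B = 100 × 0.00559 = 0.559 mA.
Collector loop: V_CE = V_CC − I_C·R_C = 13 − 0.559×10 = 7.41 V.
Since V_CE = 7.41 V > V_CE(sat) ≈ 0.2 V, the transistor is in the active region as assumed.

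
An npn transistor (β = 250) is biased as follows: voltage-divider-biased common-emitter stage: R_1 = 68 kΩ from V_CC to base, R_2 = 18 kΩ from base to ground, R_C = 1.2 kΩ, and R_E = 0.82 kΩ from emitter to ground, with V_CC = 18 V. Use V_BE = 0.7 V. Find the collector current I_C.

Thevenize the base divider: V_Th = V_CC·R_2/(R_1+R_2) = 18×18/86 = 3.77 V, R_Th = R_1‖R_2 = 14.2 kΩ.
Base-emitter loop: V_Th = I_B·R_Th + V_BE + (β+1)I_B·R_E, so I_B = (3.77 − 0.7) / (14.2 + 251×0.82) = 0.0139 mA.
I_C = β·I_B = 250×0.0139 = 3.48 mA, and I_E = (β+1)I_B = 3.5 mA.
V_CE = V_CC − I_C·R_C − I_E·R_E = 18 − 3.48×1.2 − 3.5×0.82 = 10.9 V.
V_CE = 10.9 V > 0.2 V confirms active-region operation.

I_C ≈ 3.5 mA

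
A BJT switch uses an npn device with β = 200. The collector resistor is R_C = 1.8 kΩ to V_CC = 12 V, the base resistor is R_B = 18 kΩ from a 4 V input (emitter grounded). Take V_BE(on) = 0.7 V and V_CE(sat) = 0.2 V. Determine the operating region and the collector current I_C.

Assume active: I_B = (4 − 0.7)/18 = 0.183 mA, giving I_C = β·I_B = 36.7 mA.
But then V_CE = 12 − 36.7×1.8 = -54 V < V_CE(sat) = 0.2 V — impossible in the active region.
So the transistor is saturated. With V_CE = 0.2 V, I_C = (V_CC − 0.2)/R_C = 11.8/1.8 = 6.56 mA.
Check: β·I_B = 36.7 mA > I_C = 6.56 mA, confirming saturation.

saturation; I_C ≈ 6.6 mA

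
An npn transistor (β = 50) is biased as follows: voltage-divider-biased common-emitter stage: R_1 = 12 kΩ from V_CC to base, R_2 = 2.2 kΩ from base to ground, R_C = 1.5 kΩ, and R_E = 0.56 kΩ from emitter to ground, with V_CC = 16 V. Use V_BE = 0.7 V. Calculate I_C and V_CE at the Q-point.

Thevenize the base divider: V_Th = V_CC·R_2/(R_1+R_2) = 16×2.2/14.2 = 2.48 V, R_Th = R_1‖R_2 = 1.86 kΩ.
Base-emitter loop: V_Th = I_B·R_Th + V_BE + (β+1)I_B·R_E, so I_B = (2.48 − 0.7) / (1.86 + 51×0.56) = 0.0585 mA.
I_C = β·I_B = 50×0.0585 = 2.92 mA, and I_E = (β+1)I_B = 2.98 mA.
V_CE = V_CC − I_C·R_C − I_E·R_E = 16 − 2.92×1.5 − 2.98×0.56 = 9.94 V.
V_CE = 9.94 V > 0.2 V confirms active-region operation.

I_C ≈ 2.9 mA, V_CE ≈ 9.9 V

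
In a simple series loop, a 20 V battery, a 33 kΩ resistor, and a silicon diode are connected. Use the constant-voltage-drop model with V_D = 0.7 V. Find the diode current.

KVL around the loop: 20 = V_D + I·R = 0.7 + I × 33 kΩ.
So I = (20 − 0.7) / 33 kΩ = 19.3 / 33 = 0.585 mA.

I ≈ 0.58 mA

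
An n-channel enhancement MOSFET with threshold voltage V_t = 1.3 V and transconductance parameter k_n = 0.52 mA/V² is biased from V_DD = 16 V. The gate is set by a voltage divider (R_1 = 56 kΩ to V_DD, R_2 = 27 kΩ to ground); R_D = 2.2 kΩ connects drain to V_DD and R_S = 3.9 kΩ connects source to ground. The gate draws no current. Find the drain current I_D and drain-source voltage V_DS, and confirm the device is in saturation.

V_G = V_DD·R_2/(R_1+R_2) = 16×27/83 = 5.2 V.
Assume saturation: I_D = (k_n/2)(V_GS − V_t)² with V_GS = V_G − I_D·R_S = 5.2 − 3.9·I_D.
Substituting gives 3.95·I_D² − 8.92·I_D + 3.96 = 0, with roots I_D = 0.609 or 1.65 mA.
The root I_D = 1.65 mA gives V_GS = -1.22 V ≤ V_t, so take I_D = 0.609 mA.
Then V_GS = 2.83 V and V_DS = V_DD − I_D(R_D+R_S) = 16 − 0.609×6.1 = 12.3 V.
Saturation requires V_DS ≥ V_GS − V_t = 1.53 V; 12.3 ≥ 1.53 ✓.

I_D ≈ 0.61 mA, V_DS ≈ 12 V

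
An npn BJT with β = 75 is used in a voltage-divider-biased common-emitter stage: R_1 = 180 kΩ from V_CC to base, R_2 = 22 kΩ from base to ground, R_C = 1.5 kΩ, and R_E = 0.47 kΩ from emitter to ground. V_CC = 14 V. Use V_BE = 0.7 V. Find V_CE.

V_CE ≈ 12 V

Thevenize the base divider: V_Th = V_CC·R_2/(R_1+R_2) = 14×22/202 = 1.52 V, R_Th = R_1‖R_2 = 19.6 kΩ.
Base-emitter loop: V_Th = I_B·R_Th + V_BE + (β+1)I_B·R_E, so I_B = (1.52 − 0.7) / (19.6 + 76×0.47) = 0.0149 mA.
I_C = β·I_B = 75×0.0149 = 1.12 mA, and I_E = (β+1)I_B = 1.13 mA.
V_CE = V_CC − I_C·R_C − I_E·R_E = 14 − 1.12×1.5 − 1.13×0.47 = 11.8 V.
V_CE = 11.8 V > 0.2 V confirms active-region operation.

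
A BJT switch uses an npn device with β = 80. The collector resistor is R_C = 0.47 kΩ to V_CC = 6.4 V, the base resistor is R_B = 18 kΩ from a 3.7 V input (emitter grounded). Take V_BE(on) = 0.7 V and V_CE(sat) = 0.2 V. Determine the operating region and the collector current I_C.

Assume active: I_B = (3.7 − 0.7)/18 = 0.167 mA, giving I_C = β·I_B = 13.3 mA.
But then V_CE = 6.4 − 13.3×0.47 = 0.133 V < V_CE(sat) = 0.2 V — impossible in the active region.
So the transistor is saturated. With V_CE = 0.2 V, I_C = (V_CC − 0.2)/R_C = 6.2/0.47 = 13.2 mA.
Check: β·I_B = 13.3 mA > I_C = 13.2 mA, confirming saturation.

saturation; I_C ≈ 13 mA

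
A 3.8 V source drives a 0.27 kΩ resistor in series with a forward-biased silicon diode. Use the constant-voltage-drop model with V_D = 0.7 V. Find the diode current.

I ≈ 11 mA

KVL around the loop: 3.8 = V_D + I·R = 0.7 + I × 0.27 kΩ.
So I = (3.8 − 0.7) / 0.27 kΩ = 3.1 / 0.27 = 11.5 mA.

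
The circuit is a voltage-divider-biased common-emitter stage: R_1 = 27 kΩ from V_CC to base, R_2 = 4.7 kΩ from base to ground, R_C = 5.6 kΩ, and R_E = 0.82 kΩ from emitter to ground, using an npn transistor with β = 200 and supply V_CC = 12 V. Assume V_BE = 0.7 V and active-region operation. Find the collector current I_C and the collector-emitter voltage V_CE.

I_C ≈ 1.3 mA, V_CE ≈ 3.8 V

Thevenize the base divider: V_Th = V_CC·R_2/(R_1+R_2) = 12×4.7/31.7 = 1.78 V, R_Th = R_1‖R_2 = 4 kΩ.
Base-emitter loop: V_Th = I_B·R_Th + V_BE + (β+1)I_B·R_E, so I_B = (1.78 − 0.7) / (4 + 201×0.82) = 0.00639 mA.
I_C = β·I_B = 200×0.00639 = 1.28 mA, and I_E = (β+1)I_B = 1.28 mA.
V_CE = V_CC − I_C·R_C − I_E·R_E = 12 − 1.28×5.6 − 1.28×0.82 = 3.79 V.
V_CE = 3.79 V > 0.2 V confirms active-region operation.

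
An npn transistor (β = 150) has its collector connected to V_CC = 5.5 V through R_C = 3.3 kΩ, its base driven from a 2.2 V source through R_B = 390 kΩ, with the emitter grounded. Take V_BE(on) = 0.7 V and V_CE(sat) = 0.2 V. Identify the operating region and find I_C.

Assume active. Base-emitter loop: I_B = (V_BB − V_BE)/R_B = (2.2 − 0.7)/390 = 0.00385 mA.
I_C = β·I_B = 150×0.00385 = 0.577 mA.
V_CE = V_CC − I_C·R_C = 5.5 − 0.577×3.3 = 3.6 V > V_CE(sat), so the active-region assumption holds.

active; I_C ≈ 0.58 mA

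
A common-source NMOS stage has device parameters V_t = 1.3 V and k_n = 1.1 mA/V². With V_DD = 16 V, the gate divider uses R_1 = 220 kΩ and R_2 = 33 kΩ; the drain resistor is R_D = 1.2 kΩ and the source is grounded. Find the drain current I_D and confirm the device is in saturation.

I_D ≈ 0.34 mA

V_G = V_DD·R_2/(R_1+R_2) = 16×33/253 = 2.09 V. With the source grounded, V_GS = V_G = 2.09 V.
Assume saturation: I_D = (k_n/2)(V_GS − V_t)² = (1.1/2)×(2.09 − 1.3)² = 0.55×0.787² = 0.341 mA.
V_DS = V_DD − I_D·R_D = 16 − 0.341×1.2 = 15.6 V.
Saturation requires V_DS ≥ V_GS − V_t = 0.787 V; 15.6 ≥ 0.787 ✓.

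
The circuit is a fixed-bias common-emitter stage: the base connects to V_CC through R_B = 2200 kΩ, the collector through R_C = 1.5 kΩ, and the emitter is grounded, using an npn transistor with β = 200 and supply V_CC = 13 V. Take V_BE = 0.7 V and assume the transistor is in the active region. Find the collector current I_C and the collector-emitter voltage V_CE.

I_C ≈ 1.1 mA, V_CE ≈ 11 V

Base loop: V_CC = I_B·R_B + V_BE, so I_B = (13 − 0.7)/2200 kΩ = 0.00559 mA.
In the active region I_C = β·I_B = 200 × 0.00559 = 1.12 mA.
Collector loop: V_CE = V_CC − I_C·R_C = 13 − 1.12×1.5 = 11.3 V.
Since V_CE = 11.3 V > V_CE(sat) ≈ 0.2 V, the transistor is in the active region as assumed.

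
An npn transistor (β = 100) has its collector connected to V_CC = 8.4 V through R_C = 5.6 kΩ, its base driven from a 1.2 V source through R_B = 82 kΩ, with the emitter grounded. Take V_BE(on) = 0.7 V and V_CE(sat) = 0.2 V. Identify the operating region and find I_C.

Assume active. Base-emitter loop: I_B = (V_BB − V_BE)/R_B = (1.2 − 0.7)/82 = 0.0061 mA.
I_C = β·I_B = 100×0.0061 = 0.61 mA.
V_CE = V_CC − I_C·R_C = 8.4 − 0.61×5.6 = 4.99 V > V_CE(sat), so the active-region assumption holds.

active; I_C ≈ 0.61 mA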